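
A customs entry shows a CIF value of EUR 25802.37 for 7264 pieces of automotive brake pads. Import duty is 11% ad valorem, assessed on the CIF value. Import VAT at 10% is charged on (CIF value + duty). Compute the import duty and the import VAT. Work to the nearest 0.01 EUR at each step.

Import duty = 25802.37 × 11% = 2838.26
VAT base = CIF + duty = 25802.37 + 2838.26 = 28640.63
Import VAT = 28640.63 × 10% = 2864.06

Import duty: EUR 2838.26; import VAT: EUR 2864.06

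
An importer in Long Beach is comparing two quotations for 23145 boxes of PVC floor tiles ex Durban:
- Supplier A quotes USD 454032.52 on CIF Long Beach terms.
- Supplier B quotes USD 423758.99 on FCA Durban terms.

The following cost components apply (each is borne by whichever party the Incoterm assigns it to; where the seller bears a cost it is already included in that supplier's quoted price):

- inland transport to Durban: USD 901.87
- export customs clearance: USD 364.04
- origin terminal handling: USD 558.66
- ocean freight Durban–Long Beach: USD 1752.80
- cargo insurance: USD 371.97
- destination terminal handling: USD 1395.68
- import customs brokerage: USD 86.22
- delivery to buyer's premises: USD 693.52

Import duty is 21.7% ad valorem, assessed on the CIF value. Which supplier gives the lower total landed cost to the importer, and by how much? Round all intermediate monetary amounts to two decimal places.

Supplier B is cheaper by USD 33577.15

Supplier A (CIF):
The CIF price already equals the CIF value: 454032.52
Import duty = 454032.52 × 21.7% = 98525.06
Buyer bears (A): 1395.68 + 86.22 + 693.52 = 2175.42
Landed cost (A) = invoice 454032.52 + 2175.42 + duty 98525.06 = 554733.00
Supplier B (FCA):
CIF value = FCA price + origin terminal + freight + insurance = 423758.99 + 558.66 + 1752.80 + 371.97 = 426442.42
Import duty = 426442.42 × 21.7% = 92538.01
Buyer bears (B): 558.66 + 1752.80 + 371.97 + 1395.68 + 86.22 + 693.52 = 4858.85
Landed cost (B) = invoice 423758.99 + 4858.85 + duty 92538.01 = 521155.85
Difference = |554733.00 − 521155.85| = 33577.15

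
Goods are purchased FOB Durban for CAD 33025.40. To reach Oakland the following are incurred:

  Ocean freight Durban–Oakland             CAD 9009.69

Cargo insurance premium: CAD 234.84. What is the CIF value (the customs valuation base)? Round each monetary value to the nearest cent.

CIF value: CAD 42269.93

CIF = FOB price + freight + insurance
CIF = 33025.40 + 9009.69 + 234.84 = 42269.93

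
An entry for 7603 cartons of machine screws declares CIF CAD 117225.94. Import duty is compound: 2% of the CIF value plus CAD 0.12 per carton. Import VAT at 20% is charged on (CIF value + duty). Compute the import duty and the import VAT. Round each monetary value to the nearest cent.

Ad valorem component: 117225.94 × 2% = 2344.52
Specific component: 7603 × 0.12 = 912.36
Import duty = 2344.52 + 912.36 = 3256.88
VAT base = CIF + duty = 117225.94 + 3256.88 = 120482.82
Import VAT = 120482.82 × 20% = 24096.56

Import duty: CAD 3256.88; import VAT: CAD 24096.56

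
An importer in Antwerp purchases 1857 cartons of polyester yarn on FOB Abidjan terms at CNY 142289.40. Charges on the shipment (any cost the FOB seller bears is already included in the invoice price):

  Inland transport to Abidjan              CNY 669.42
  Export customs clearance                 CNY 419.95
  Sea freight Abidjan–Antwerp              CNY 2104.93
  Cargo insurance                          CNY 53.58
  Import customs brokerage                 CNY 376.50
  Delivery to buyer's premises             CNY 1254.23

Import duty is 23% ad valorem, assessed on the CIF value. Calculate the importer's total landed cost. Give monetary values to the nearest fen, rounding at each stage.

FOB: the seller bears costs until goods are on board at the origin port; the buyer bears freight, insurance and all costs thereafter.
Already in the invoice (seller's account under FOB): inland to port, export clearance — exclude.
CIF value = FOB price + freight + insurance = 142289.40 + 2104.93 + 53.58 = 144447.91
Import duty = 144447.91 × 23% = 33223.02
Buyer bears: freight 2104.93 + insurance 53.58 + brokerage 376.50 + delivery 1254.23 + duty 33223.02 = 37012.26
Landed cost = invoice 142289.40 + 37012.26 = 179301.66

Total landed cost: CNY 179301.66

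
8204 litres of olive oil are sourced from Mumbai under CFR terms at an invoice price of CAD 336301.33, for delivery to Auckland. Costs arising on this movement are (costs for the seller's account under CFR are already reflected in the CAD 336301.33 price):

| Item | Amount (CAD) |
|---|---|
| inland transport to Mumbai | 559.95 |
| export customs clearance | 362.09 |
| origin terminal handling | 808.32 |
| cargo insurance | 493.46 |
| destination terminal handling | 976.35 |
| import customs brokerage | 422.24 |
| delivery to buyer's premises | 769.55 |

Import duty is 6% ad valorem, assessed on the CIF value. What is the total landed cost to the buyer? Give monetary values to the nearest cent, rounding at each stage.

CFR: the seller pays costs through ocean freight to the destination port, but not insurance.
Already in the invoice (seller's account under CFR): inland to port, export clearance, origin terminal — exclude.
CIF value = CFR price + insurance = 336301.33 + 493.46 = 336794.79
Import duty = 336794.79 × 6% = 20207.69
Buyer bears: insurance 493.46 + destination terminal 976.35 + brokerage 422.24 + delivery 769.55 + duty 20207.69 = 22869.29
Landed cost = invoice 336301.33 + 22869.29 = 359170.62

Total landed cost: CAD 359170.62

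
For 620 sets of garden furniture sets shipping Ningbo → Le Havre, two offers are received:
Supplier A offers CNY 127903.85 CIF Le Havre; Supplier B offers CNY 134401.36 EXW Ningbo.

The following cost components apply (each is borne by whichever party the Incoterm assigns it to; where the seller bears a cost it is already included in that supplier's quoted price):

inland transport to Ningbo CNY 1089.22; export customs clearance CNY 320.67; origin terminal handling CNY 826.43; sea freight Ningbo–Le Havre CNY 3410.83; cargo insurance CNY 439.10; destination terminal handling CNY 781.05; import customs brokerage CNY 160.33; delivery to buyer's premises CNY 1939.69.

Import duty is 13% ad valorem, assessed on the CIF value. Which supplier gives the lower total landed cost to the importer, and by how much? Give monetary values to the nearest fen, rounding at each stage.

Supplier A (CIF):
The CIF price already equals the CIF value: 127903.85
Import duty = 127903.85 × 13% = 16627.50
Buyer bears (A): 781.05 + 160.33 + 1939.69 = 2881.07
Landed cost (A) = invoice 127903.85 + 2881.07 + duty 16627.50 = 147412.42
Supplier B (EXW):
CIF value = EXW price + inland to port + export clearance + origin terminal + freight + insurance = 134401.36 + 1089.22 + 320.67 + 826.43 + 3410.83 + 439.10 = 140487.61
Import duty = 140487.61 × 13% = 18263.39
Buyer bears (B): 1089.22 + 320.67 + 826.43 + 3410.83 + 439.10 + 781.05 + 160.33 + 1939.69 = 8967.32
Landed cost (B) = invoice 134401.36 + 8967.32 + duty 18263.39 = 161632.07
Difference = |147412.42 − 161632.07| = 14219.65

Supplier A is cheaper by CNY 14219.65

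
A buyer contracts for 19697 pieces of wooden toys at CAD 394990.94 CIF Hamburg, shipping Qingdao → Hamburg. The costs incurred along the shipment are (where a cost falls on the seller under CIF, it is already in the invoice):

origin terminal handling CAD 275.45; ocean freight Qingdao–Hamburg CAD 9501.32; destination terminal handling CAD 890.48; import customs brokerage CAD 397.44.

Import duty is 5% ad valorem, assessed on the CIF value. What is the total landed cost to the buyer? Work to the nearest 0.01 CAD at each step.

Total landed cost: CAD 416028.41

CIF: the seller pays costs through ocean freight and marine insurance to the destination port.
Already in the invoice (seller's account under CIF): origin terminal, freight — exclude.
The CIF price already equals the CIF value: 394990.94
Import duty = 394990.94 × 5% = 19749.55
Buyer bears: destination terminal 890.48 + brokerage 397.44 + duty 19749.55 = 21037.47
Landed cost = invoice 394990.94 + 21037.47 = 416028.41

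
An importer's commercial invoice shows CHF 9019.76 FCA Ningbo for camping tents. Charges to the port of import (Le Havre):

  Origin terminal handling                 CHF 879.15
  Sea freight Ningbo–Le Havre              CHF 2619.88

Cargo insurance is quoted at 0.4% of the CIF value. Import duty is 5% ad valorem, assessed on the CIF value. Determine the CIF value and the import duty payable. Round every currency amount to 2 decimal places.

Let C be the CIF value. C = FCA price + pre-shipment costs + freight + 0.4% × C
C − 0.4% × C = 9019.76 + 879.15 + 2619.88
0.996 × C = 12518.79
C = 12518.79 / 0.996 = 12569.07
Insurance premium = 0.4% × 12569.07 = 50.28
Import duty = 12569.07 × 5% = 628.45

CIF value: CHF 12569.07; import duty: CHF 628.45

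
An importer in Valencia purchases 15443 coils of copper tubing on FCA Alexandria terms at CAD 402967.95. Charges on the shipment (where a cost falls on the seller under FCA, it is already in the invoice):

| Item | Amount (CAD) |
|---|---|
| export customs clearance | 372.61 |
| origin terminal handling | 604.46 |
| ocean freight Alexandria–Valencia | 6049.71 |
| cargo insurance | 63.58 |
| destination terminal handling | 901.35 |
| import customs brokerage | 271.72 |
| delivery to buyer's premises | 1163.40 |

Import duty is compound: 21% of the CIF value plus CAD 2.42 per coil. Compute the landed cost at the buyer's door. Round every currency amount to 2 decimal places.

Total landed cost: CAD 535428.23

FCA: the seller delivers export-cleared goods to the carrier; the buyer bears costs from that point.
Already in the invoice (seller's account under FCA): export clearance — exclude.
CIF value = FCA price + origin terminal + freight + insurance = 402967.95 + 604.46 + 6049.71 + 63.58 = 409685.70
Ad valorem component: 409685.70 × 21% = 86034.00
Specific component: 15443 × 2.42 = 37372.06
Import duty = 86034.00 + 37372.06 = 123406.06
Buyer bears: origin terminal 604.46 + freight 6049.71 + insurance 63.58 + destination terminal 901.35 + brokerage 271.72 + delivery 1163.40 + duty 123406.06 = 132460.28
Landed cost = invoice 402967.95 + 132460.28 = 535428.23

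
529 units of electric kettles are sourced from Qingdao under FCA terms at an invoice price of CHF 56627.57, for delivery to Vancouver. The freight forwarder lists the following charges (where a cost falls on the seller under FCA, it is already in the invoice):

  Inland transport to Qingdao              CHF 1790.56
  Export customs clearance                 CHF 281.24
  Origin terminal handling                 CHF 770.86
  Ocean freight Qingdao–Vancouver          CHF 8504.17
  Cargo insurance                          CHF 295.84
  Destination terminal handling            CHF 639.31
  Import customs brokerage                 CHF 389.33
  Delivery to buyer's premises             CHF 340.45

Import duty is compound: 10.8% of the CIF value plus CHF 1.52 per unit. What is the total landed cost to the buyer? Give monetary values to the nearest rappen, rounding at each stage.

Total landed cost: CHF 75521.04

FCA: the seller delivers export-cleared goods to the carrier; the buyer bears costs from that point.
Already in the invoice (seller's account under FCA): inland to port, export clearance — exclude.
CIF value = FCA price + origin terminal + freight + insurance = 56627.57 + 770.86 + 8504.17 + 295.84 = 66198.44
Ad valorem component: 66198.44 × 10.8% = 7149.43
Specific component: 529 × 1.52 = 804.08
Import duty = 7149.43 + 804.08 = 7953.51
Buyer bears: origin terminal 770.86 + freight 8504.17 + insurance 295.84 + destination terminal 639.31 + brokerage 389.33 + delivery 340.45 + duty 7953.51 = 18893.47
Landed cost = invoice 56627.57 + 18893.47 = 75521.04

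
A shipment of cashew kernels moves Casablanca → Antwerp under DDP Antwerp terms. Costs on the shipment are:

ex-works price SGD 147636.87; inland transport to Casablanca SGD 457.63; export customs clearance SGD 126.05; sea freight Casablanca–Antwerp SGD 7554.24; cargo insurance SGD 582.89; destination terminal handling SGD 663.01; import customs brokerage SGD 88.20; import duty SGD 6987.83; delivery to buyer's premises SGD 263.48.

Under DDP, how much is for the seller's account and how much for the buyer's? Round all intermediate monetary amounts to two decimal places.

DDP: the seller bears all costs including import duty.
Seller's account: goods 147636.87 + inland to port 457.63 + export clearance 126.05 + freight 7554.24 + insurance 582.89 + destination terminal 663.01 + brokerage 88.20 + duty 6987.83 + delivery 263.48 = 164360.20
Buyer's account: 0.00

Seller: SGD 164360.20; buyer: SGD 0.00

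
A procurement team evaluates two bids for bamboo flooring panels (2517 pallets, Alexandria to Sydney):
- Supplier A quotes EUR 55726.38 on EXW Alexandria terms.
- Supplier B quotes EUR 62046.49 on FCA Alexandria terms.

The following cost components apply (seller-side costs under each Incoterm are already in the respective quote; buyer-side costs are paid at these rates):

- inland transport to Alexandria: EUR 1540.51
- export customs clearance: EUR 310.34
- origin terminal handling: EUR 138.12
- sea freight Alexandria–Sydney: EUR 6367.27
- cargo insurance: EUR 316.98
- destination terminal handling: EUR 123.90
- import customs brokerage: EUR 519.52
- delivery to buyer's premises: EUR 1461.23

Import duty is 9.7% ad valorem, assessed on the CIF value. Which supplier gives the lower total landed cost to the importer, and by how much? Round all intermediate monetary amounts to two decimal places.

Supplier A (EXW):
CIF value = EXW price + inland to port + export clearance + origin terminal + freight + insurance = 55726.38 + 1540.51 + 310.34 + 138.12 + 6367.27 + 316.98 = 64399.60
Import duty = 64399.60 × 9.7% = 6246.76
Buyer bears (A): 1540.51 + 310.34 + 138.12 + 6367.27 + 316.98 + 123.90 + 519.52 + 1461.23 = 10777.87
Landed cost (A) = invoice 55726.38 + 10777.87 + duty 6246.76 = 72751.01
Supplier B (FCA):
CIF value = FCA price + origin terminal + freight + insurance = 62046.49 + 138.12 + 6367.27 + 316.98 = 68868.86
Import duty = 68868.86 × 9.7% = 6680.28
Buyer bears (B): 138.12 + 6367.27 + 316.98 + 123.90 + 519.52 + 1461.23 = 8927.02
Landed cost (B) = invoice 62046.49 + 8927.02 + duty 6680.28 = 77653.79
Difference = |72751.01 − 77653.79| = 4902.78

Supplier A is cheaper by EUR 4902.78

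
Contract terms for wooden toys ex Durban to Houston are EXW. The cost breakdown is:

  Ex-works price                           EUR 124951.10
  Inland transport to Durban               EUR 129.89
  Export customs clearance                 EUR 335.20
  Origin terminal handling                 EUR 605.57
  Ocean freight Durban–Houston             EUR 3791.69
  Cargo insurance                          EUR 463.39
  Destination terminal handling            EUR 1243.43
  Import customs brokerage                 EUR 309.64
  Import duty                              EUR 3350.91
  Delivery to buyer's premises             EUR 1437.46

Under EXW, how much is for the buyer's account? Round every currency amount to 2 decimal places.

EXW: the seller makes goods available at their premises; the buyer bears all onward costs.
Seller's account: goods 124951.10 = 124951.10
Buyer's account: inland to port 129.89 + export clearance 335.20 + origin terminal 605.57 + freight 3791.69 + insurance 463.39 + destination terminal 1243.43 + brokerage 309.64 + duty 3350.91 + delivery 1437.46 = 11667.18

Buyer's account: EUR 11667.18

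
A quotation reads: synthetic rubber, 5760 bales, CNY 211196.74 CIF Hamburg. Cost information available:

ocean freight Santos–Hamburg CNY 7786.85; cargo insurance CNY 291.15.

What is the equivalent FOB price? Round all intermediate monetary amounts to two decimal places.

From CIF to FOB, the seller no longer bears: freight, insurance.
FOB price = 211196.74 − 7786.85 − 291.15 = 203118.74

FOB price: CNY 203118.74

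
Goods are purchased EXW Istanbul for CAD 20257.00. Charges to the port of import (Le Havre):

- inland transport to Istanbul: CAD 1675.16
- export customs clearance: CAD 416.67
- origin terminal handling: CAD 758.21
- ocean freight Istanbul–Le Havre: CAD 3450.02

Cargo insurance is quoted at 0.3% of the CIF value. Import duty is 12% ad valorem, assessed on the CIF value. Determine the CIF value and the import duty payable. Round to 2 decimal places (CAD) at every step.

CIF value: CAD 26636.97; import duty: CAD 3196.44

Let C be the CIF value. C = EXW price + pre-shipment costs + freight + 0.3% × C
C − 0.3% × C = 20257.00 + 1675.16 + 416.67 + 758.21 + 3450.02
0.997 × C = 26557.06
C = 26557.06 / 0.997 = 26636.97
Insurance premium = 0.3% × 26636.97 = 79.91
Import duty = 26636.97 × 12% = 3196.44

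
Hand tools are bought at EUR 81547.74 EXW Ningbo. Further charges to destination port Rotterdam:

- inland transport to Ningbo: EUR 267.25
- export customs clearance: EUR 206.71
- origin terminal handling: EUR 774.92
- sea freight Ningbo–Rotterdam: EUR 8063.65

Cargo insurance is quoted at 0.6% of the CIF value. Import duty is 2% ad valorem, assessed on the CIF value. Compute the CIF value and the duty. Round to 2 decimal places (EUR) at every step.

Let C be the CIF value. C = EXW price + pre-shipment costs + freight + 0.6% × C
C − 0.6% × C = 81547.74 + 267.25 + 206.71 + 774.92 + 8063.65
0.994 × C = 90860.27
C = 90860.27 / 0.994 = 91408.72
Insurance premium = 0.6% × 91408.72 = 548.45
Import duty = 91408.72 × 2% = 1828.17

CIF value: EUR 91408.72; import duty: EUR 1828.17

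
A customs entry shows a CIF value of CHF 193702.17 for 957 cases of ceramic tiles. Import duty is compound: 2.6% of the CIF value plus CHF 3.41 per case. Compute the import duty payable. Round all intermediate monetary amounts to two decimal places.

Ad valorem component: 193702.17 × 2.6% = 5036.26
Specific component: 957 × 3.41 = 3263.37
Import duty = 5036.26 + 3263.37 = 8299.63

Import duty: CHF 8299.63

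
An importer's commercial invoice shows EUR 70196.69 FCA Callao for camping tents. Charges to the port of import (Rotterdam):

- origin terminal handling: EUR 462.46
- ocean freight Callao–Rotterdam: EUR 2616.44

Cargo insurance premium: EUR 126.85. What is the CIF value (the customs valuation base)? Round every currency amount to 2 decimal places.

CIF value: EUR 73402.44

CIF = FCA price + pre-shipment costs + freight + insurance
CIF = 70196.69 + 462.46 + 2616.44 + 126.85 = 73402.44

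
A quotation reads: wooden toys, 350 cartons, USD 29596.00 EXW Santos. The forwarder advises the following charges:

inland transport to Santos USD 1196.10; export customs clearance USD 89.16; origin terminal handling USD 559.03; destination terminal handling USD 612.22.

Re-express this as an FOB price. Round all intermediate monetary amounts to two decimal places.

FOB price: USD 31440.29

Not relevant to the conversion: destination terminal — on the buyer under both terms; not part of either seller's price.
From EXW to FOB, the seller additionally bears: inland to port, export clearance, origin terminal.
FOB price = 29596.00 + 1196.10 + 89.16 + 559.03 = 31440.29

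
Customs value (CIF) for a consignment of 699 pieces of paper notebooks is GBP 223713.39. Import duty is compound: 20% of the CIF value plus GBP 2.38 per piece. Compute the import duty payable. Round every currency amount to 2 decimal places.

Ad valorem component: 223713.39 × 20% = 44742.68
Specific component: 699 × 2.38 = 1663.62
Import duty = 44742.68 + 1663.62 = 46406.30

Import duty: GBP 46406.30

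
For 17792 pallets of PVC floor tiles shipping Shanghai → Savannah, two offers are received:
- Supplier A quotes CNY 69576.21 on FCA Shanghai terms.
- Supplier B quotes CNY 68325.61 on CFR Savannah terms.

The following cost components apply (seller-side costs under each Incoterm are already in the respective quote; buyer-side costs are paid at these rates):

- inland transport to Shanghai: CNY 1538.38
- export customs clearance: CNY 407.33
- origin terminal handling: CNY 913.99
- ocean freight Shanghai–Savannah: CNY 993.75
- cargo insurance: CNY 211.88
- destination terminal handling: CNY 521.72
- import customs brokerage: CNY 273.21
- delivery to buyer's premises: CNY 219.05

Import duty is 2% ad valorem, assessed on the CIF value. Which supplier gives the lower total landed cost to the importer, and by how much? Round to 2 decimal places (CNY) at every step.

Supplier A (FCA):
CIF value = FCA price + origin terminal + freight + insurance = 69576.21 + 913.99 + 993.75 + 211.88 = 71695.83
Import duty = 71695.83 × 2% = 1433.92
Buyer bears (A): 913.99 + 993.75 + 211.88 + 521.72 + 273.21 + 219.05 = 3133.60
Landed cost (A) = invoice 69576.21 + 3133.60 + duty 1433.92 = 74143.73
Supplier B (CFR):
CIF value = CFR price + insurance = 68325.61 + 211.88 = 68537.49
Import duty = 68537.49 × 2% = 1370.75
Buyer bears (B): 211.88 + 521.72 + 273.21 + 219.05 = 1225.86
Landed cost (B) = invoice 68325.61 + 1225.86 + duty 1370.75 = 70922.22
Difference = |74143.73 − 70922.22| = 3221.51

Supplier B is cheaper by CNY 3221.51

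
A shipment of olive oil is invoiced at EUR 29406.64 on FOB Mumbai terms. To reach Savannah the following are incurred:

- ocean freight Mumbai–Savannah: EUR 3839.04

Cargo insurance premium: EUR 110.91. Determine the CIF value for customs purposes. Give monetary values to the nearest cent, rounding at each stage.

CIF value: EUR 33356.59

CIF = FOB price + freight + insurance
CIF = 29406.64 + 3839.04 + 110.91 = 33356.59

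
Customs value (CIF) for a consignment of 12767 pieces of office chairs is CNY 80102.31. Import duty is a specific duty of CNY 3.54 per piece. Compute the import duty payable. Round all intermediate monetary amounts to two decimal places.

Import duty: CNY 45195.18

Import duty = 12767 × 3.54 = 45195.18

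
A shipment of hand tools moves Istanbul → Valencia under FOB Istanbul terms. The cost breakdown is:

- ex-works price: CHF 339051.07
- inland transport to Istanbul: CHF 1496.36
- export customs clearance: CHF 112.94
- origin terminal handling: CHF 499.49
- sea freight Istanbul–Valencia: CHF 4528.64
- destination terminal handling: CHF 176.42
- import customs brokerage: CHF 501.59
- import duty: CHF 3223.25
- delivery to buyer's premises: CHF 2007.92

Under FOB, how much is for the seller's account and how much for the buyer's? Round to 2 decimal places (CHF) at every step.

Seller: CHF 341159.86; buyer: CHF 10437.82

FOB: the seller bears costs until goods are on board at the origin port; the buyer bears freight, insurance and all costs thereafter.
Seller's account: goods 339051.07 + inland to port 1496.36 + export clearance 112.94 + origin terminal 499.49 = 341159.86
Buyer's account: freight 4528.64 + destination terminal 176.42 + brokerage 501.59 + duty 3223.25 + delivery 2007.92 = 10437.82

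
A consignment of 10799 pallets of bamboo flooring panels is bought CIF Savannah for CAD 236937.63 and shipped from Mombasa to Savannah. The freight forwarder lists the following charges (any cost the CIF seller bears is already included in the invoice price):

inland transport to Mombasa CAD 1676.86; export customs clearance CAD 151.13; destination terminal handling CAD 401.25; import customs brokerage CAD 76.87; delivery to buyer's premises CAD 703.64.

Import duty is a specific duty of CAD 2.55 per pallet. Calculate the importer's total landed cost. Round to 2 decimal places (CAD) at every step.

Total landed cost: CAD 265656.84

CIF: the seller pays costs through ocean freight and marine insurance to the destination port.
Already in the invoice (seller's account under CIF): inland to port, export clearance — exclude.
The CIF price already equals the CIF value: 236937.63
Import duty = 10799 × 2.55 = 27537.45
Buyer bears: destination terminal 401.25 + brokerage 76.87 + delivery 703.64 + duty 27537.45 = 28719.21
Landed cost = invoice 236937.63 + 28719.21 = 265656.84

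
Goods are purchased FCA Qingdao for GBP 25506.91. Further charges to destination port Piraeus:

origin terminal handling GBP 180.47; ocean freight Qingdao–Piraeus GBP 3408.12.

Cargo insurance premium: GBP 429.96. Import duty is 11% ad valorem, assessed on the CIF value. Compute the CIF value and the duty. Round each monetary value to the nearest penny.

CIF = FCA price + pre-shipment costs + freight + insurance
CIF = 25506.91 + 180.47 + 3408.12 + 429.96 = 29525.46
Import duty = 29525.46 × 11% = 3247.80

CIF value: GBP 29525.46; import duty: GBP 3247.80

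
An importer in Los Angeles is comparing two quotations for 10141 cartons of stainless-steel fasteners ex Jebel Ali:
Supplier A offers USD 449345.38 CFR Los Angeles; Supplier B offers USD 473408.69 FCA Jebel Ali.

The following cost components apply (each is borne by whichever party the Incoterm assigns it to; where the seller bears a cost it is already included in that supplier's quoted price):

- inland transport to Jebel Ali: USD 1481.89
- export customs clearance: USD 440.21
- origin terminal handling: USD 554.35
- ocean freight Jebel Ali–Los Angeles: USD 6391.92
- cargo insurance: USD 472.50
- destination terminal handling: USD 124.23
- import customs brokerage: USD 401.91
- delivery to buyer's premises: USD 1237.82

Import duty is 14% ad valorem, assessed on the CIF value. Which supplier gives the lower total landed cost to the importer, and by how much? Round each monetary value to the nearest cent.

Supplier A (CFR):
CIF value = CFR price + insurance = 449345.38 + 472.50 = 449817.88
Import duty = 449817.88 × 14% = 62974.50
Buyer bears (A): 472.50 + 124.23 + 401.91 + 1237.82 = 2236.46
Landed cost (A) = invoice 449345.38 + 2236.46 + duty 62974.50 = 514556.34
Supplier B (FCA):
CIF value = FCA price + origin terminal + freight + insurance = 473408.69 + 554.35 + 6391.92 + 472.50 = 480827.46
Import duty = 480827.46 × 14% = 67315.84
Buyer bears (B): 554.35 + 6391.92 + 472.50 + 124.23 + 401.91 + 1237.82 = 9182.73
Landed cost (B) = invoice 473408.69 + 9182.73 + duty 67315.84 = 549907.26
Difference = |514556.34 − 549907.26| = 35350.92

Supplier A is cheaper by USD 35350.92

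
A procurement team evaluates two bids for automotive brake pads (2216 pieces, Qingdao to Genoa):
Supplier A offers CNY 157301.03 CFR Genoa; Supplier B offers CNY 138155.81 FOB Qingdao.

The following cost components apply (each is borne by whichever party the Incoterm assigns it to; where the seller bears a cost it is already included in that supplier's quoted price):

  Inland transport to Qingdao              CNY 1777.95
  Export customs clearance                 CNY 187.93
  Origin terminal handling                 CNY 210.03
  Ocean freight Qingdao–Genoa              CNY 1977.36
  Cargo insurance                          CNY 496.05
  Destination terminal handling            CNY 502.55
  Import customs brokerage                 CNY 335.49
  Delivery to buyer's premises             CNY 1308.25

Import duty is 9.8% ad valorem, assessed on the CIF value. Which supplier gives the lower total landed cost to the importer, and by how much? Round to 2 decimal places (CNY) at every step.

Supplier B is cheaper by CNY 18850.31

Supplier A (CFR):
CIF value = CFR price + insurance = 157301.03 + 496.05 = 157797.08
Import duty = 157797.08 × 9.8% = 15464.11
Buyer bears (A): 496.05 + 502.55 + 335.49 + 1308.25 = 2642.34
Landed cost (A) = invoice 157301.03 + 2642.34 + duty 15464.11 = 175407.48
Supplier B (FOB):
CIF value = FOB price + freight + insurance = 138155.81 + 1977.36 + 496.05 = 140629.22
Import duty = 140629.22 × 9.8% = 13781.66
Buyer bears (B): 1977.36 + 496.05 + 502.55 + 335.49 + 1308.25 = 4619.70
Landed cost (B) = invoice 138155.81 + 4619.70 + duty 13781.66 = 156557.17
Difference = |175407.48 − 156557.17| = 18850.31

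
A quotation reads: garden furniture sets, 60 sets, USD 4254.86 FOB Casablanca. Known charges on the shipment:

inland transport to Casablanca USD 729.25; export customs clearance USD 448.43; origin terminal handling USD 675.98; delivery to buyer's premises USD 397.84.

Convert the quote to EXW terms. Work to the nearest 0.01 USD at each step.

Not relevant to the conversion: delivery — on the buyer under both terms; not part of either seller's price.
From FOB to EXW, the seller no longer bears: inland to port, export clearance, origin terminal.
EXW price = 4254.86 − 729.25 − 448.43 − 675.98 = 2401.20

EXW price: USD 2401.20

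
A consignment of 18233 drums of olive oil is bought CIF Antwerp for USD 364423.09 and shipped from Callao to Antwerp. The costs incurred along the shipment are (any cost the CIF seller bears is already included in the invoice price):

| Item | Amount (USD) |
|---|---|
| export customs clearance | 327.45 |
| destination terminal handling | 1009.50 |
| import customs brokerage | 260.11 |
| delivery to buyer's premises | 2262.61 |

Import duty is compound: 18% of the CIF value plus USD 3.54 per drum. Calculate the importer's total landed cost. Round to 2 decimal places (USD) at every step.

CIF: the seller pays costs through ocean freight and marine insurance to the destination port.
Already in the invoice (seller's account under CIF): export clearance — exclude.
The CIF price already equals the CIF value: 364423.09
Ad valorem component: 364423.09 × 18% = 65596.16
Specific component: 18233 × 3.54 = 64544.82
Import duty = 65596.16 + 64544.82 = 130140.98
Buyer bears: destination terminal 1009.50 + brokerage 260.11 + delivery 2262.61 + duty 130140.98 = 133673.20
Landed cost = invoice 364423.09 + 133673.20 = 498096.29

Total landed cost: USD 498096.29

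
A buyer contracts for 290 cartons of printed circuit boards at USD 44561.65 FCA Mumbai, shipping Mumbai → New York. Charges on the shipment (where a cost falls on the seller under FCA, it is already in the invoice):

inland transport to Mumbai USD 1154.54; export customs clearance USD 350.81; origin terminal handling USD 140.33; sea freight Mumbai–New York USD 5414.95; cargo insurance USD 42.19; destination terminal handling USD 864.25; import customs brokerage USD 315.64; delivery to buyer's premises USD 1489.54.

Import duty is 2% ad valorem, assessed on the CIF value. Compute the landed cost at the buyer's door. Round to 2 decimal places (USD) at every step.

FCA: the seller delivers export-cleared goods to the carrier; the buyer bears costs from that point.
Already in the invoice (seller's account under FCA): inland to port, export clearance — exclude.
CIF value = FCA price + origin terminal + freight + insurance = 44561.65 + 140.33 + 5414.95 + 42.19 = 50159.12
Import duty = 50159.12 × 2% = 1003.18
Buyer bears: origin terminal 140.33 + freight 5414.95 + insurance 42.19 + destination terminal 864.25 + brokerage 315.64 + delivery 1489.54 + duty 1003.18 = 9270.08
Landed cost = invoice 44561.65 + 9270.08 = 53831.73

Total landed cost: USD 53831.73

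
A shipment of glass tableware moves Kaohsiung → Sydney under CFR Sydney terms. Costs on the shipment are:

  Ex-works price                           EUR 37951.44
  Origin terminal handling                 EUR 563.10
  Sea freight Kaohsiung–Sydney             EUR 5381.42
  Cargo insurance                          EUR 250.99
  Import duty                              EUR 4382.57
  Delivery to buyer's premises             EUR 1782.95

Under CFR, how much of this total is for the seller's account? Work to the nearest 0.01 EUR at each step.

CFR: the seller pays costs through ocean freight to the destination port, but not insurance.
Seller's account: goods 37951.44 + origin terminal 563.10 + freight 5381.42 = 43895.96
Buyer's account: insurance 250.99 + duty 4382.57 + delivery 1782.95 = 6416.51

Seller's account: EUR 43895.96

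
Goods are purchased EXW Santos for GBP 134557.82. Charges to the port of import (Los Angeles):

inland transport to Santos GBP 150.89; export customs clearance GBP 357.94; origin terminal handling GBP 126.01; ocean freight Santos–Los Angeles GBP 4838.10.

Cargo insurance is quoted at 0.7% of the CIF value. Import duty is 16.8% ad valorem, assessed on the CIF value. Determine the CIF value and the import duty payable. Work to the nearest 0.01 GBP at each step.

CIF value: GBP 141017.89; import duty: GBP 23691.01

Let C be the CIF value. C = EXW price + pre-shipment costs + freight + 0.7% × C
C − 0.7% × C = 134557.82 + 150.89 + 357.94 + 126.01 + 4838.10
0.993 × C = 140030.76
C = 140030.76 / 0.993 = 141017.89
Insurance premium = 0.7% × 141017.89 = 987.13
Import duty = 141017.89 × 16.8% = 23691.01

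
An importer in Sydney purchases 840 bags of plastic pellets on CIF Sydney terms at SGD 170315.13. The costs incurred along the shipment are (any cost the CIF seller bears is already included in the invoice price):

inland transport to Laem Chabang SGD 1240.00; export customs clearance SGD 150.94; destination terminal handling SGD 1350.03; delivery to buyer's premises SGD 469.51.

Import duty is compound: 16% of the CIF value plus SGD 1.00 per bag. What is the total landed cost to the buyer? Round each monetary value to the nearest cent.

Total landed cost: SGD 200225.09

CIF: the seller pays costs through ocean freight and marine insurance to the destination port.
Already in the invoice (seller's account under CIF): inland to port, export clearance — exclude.
The CIF price already equals the CIF value: 170315.13
Ad valorem component: 170315.13 × 16% = 27250.42
Specific component: 840 × 1.00 = 840.00
Import duty = 27250.42 + 840.00 = 28090.42
Buyer bears: destination terminal 1350.03 + delivery 469.51 + duty 28090.42 = 29909.96
Landed cost = invoice 170315.13 + 29909.96 = 200225.09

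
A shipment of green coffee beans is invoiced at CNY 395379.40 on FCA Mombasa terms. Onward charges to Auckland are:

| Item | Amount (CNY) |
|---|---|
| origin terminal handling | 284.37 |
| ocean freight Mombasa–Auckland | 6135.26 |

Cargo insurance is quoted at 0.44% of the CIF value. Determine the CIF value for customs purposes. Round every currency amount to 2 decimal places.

Let C be the CIF value. C = FCA price + pre-shipment costs + freight + 0.44% × C
C − 0.44% × C = 395379.40 + 284.37 + 6135.26
0.9956 × C = 401799.03
C = 401799.03 / 0.9956 = 403574.76
Insurance premium = 0.44% × 403574.76 = 1775.73

CIF value: CNY 403574.76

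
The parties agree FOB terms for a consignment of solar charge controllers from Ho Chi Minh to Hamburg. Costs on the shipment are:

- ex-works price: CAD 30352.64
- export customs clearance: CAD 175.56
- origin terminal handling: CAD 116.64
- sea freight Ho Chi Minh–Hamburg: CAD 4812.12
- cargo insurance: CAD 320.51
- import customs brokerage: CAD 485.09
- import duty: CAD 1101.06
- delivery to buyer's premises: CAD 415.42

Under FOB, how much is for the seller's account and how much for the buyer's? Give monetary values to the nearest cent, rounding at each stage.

FOB: the seller bears costs until goods are on board at the origin port; the buyer bears freight, insurance and all costs thereafter.
Seller's account: goods 30352.64 + export clearance 175.56 + origin terminal 116.64 = 30644.84
Buyer's account: freight 4812.12 + insurance 320.51 + brokerage 485.09 + duty 1101.06 + delivery 415.42 = 7134.20

Seller: CAD 30644.84; buyer: CAD 7134.20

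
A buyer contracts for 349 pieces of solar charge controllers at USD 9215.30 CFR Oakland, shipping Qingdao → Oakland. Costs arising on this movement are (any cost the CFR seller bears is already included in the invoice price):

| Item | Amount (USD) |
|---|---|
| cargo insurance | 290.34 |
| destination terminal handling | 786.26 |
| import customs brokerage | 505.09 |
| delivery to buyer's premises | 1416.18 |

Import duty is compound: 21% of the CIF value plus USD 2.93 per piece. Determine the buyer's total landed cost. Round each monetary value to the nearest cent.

Total landed cost: USD 15231.92

CFR: the seller pays costs through ocean freight to the destination port, but not insurance.
CIF value = CFR price + insurance = 9215.30 + 290.34 = 9505.64
Ad valorem component: 9505.64 × 21% = 1996.18
Specific component: 349 × 2.93 = 1022.57
Import duty = 1996.18 + 1022.57 = 3018.75
Buyer bears: insurance 290.34 + destination terminal 786.26 + brokerage 505.09 + delivery 1416.18 + duty 3018.75 = 6016.62
Landed cost = invoice 9215.30 + 6016.62 = 15231.92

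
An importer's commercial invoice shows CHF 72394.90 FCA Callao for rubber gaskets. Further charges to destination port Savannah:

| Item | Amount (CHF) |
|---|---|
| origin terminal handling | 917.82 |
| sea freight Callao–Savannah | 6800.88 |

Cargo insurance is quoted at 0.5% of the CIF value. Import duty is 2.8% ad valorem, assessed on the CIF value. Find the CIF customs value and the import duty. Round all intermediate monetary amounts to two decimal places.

CIF value: CHF 80516.18; import duty: CHF 2254.45

Let C be the CIF value. C = FCA price + pre-shipment costs + freight + 0.5% × C
C − 0.5% × C = 72394.90 + 917.82 + 6800.88
0.995 × C = 80113.60
C = 80113.60 / 0.995 = 80516.18
Insurance premium = 0.5% × 80516.18 = 402.58
Import duty = 80516.18 × 2.8% = 2254.45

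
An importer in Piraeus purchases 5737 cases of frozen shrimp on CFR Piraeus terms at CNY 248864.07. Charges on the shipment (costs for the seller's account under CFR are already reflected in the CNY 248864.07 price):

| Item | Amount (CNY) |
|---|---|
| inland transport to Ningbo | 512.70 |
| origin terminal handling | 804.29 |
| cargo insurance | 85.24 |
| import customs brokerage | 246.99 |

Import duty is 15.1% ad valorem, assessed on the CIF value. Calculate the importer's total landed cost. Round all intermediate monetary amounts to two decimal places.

Total landed cost: CNY 286787.65

CFR: the seller pays costs through ocean freight to the destination port, but not insurance.
Already in the invoice (seller's account under CFR): inland to port, origin terminal — exclude.
CIF value = CFR price + insurance = 248864.07 + 85.24 = 248949.31
Import duty = 248949.31 × 15.1% = 37591.35
Buyer bears: insurance 85.24 + brokerage 246.99 + duty 37591.35 = 37923.58
Landed cost = invoice 248864.07 + 37923.58 = 286787.65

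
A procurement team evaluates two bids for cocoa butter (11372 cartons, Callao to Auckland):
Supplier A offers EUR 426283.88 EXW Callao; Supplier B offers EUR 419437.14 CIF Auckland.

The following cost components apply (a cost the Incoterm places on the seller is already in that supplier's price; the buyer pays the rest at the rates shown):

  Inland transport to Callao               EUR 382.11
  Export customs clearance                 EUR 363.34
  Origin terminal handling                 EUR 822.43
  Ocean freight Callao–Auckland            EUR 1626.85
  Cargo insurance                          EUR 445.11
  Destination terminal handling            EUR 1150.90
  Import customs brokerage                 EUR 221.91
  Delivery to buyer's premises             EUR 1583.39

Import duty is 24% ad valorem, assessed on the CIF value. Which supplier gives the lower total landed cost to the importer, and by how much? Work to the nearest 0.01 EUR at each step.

Supplier B is cheaper by EUR 13003.36

Supplier A (EXW):
CIF value = EXW price + inland to port + export clearance + origin terminal + freight + insurance = 426283.88 + 382.11 + 363.34 + 822.43 + 1626.85 + 445.11 = 429923.72
Import duty = 429923.72 × 24% = 103181.69
Buyer bears (A): 382.11 + 363.34 + 822.43 + 1626.85 + 445.11 + 1150.90 + 221.91 + 1583.39 = 6596.04
Landed cost (A) = invoice 426283.88 + 6596.04 + duty 103181.69 = 536061.61
Supplier B (CIF):
The CIF price already equals the CIF value: 419437.14
Import duty = 419437.14 × 24% = 100664.91
Buyer bears (B): 1150.90 + 221.91 + 1583.39 = 2956.20
Landed cost (B) = invoice 419437.14 + 2956.20 + duty 100664.91 = 523058.25
Difference = |536061.61 − 523058.25| = 13003.36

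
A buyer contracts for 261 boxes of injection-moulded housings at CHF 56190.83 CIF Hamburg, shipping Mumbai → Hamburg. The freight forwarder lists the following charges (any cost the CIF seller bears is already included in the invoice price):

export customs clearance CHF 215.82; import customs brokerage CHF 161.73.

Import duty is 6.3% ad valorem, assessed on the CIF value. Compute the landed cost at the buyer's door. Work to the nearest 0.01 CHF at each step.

Total landed cost: CHF 59892.58

CIF: the seller pays costs through ocean freight and marine insurance to the destination port.
Already in the invoice (seller's account under CIF): export clearance — exclude.
The CIF price already equals the CIF value: 56190.83
Import duty = 56190.83 × 6.3% = 3540.02
Buyer bears: brokerage 161.73 + duty 3540.02 = 3701.75
Landed cost = invoice 56190.83 + 3701.75 = 59892.58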